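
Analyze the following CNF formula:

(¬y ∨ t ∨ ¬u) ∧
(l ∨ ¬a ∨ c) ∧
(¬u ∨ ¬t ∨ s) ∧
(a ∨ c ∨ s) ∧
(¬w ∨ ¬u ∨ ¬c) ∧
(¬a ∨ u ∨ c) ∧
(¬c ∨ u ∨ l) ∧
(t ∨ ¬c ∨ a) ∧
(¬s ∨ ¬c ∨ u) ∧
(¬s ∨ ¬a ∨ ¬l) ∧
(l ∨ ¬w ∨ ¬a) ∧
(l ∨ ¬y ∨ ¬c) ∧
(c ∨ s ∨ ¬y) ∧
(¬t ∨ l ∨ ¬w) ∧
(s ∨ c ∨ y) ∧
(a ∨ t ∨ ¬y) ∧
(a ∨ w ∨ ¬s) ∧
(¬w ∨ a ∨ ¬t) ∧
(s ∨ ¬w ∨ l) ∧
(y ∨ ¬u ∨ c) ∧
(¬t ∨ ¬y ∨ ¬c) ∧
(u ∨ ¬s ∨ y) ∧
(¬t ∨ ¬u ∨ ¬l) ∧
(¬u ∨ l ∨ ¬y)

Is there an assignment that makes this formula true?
Yes

Yes, the formula is satisfiable.

One satisfying assignment is: a=False, u=False, t=True, l=True, y=False, w=False, c=True, s=False

Verification: With this assignment, all 24 clauses evaluate to true.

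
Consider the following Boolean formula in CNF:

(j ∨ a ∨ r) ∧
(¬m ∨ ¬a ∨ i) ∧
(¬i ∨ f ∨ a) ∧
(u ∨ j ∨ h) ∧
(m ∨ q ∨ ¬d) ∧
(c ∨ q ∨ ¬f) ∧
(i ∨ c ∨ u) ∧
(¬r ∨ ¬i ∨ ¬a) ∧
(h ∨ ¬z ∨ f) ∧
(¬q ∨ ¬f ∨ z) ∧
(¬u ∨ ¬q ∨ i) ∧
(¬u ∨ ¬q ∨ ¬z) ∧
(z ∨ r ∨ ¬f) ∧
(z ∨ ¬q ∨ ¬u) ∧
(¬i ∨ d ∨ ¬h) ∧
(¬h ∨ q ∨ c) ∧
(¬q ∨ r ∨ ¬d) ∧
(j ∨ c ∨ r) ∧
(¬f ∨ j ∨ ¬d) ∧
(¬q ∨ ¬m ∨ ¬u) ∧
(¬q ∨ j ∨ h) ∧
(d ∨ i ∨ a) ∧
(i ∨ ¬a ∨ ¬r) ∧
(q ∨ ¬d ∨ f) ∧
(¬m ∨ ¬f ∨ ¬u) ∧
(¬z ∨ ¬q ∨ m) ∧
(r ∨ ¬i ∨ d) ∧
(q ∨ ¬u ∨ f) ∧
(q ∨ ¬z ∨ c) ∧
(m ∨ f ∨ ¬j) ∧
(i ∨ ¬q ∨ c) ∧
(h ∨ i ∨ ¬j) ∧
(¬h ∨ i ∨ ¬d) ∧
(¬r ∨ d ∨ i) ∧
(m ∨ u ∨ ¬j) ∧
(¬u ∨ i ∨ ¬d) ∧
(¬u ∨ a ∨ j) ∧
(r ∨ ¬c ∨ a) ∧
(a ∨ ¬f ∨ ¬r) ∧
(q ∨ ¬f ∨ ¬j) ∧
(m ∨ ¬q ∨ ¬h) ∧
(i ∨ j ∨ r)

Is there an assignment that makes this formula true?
No

No, the formula is not satisfiable.

No assignment of truth values to the variables can make all 42 clauses true simultaneously.

The formula is UNSAT (unsatisfiable).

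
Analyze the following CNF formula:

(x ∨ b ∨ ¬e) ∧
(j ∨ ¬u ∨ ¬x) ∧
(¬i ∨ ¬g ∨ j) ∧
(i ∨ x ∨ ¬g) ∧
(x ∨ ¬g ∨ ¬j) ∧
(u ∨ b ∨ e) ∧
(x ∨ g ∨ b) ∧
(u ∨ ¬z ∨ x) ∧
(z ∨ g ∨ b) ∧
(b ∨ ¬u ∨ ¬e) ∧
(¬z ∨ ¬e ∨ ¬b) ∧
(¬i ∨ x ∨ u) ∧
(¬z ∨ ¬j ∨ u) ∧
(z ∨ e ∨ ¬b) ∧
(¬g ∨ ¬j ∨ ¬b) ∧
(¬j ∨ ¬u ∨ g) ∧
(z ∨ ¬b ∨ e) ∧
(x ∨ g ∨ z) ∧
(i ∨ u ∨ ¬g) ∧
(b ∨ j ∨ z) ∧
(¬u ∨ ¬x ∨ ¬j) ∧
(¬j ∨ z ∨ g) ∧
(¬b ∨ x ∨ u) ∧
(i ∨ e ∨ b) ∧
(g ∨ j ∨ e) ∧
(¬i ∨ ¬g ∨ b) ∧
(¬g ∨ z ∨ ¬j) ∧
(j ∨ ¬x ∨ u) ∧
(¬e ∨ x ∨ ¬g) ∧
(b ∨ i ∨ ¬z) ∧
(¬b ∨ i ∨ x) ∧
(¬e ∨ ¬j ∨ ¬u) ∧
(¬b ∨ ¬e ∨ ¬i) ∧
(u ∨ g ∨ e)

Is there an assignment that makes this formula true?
No

No, the formula is not satisfiable.

No assignment of truth values to the variables can make all 34 clauses true simultaneously.

The formula is UNSAT (unsatisfiable).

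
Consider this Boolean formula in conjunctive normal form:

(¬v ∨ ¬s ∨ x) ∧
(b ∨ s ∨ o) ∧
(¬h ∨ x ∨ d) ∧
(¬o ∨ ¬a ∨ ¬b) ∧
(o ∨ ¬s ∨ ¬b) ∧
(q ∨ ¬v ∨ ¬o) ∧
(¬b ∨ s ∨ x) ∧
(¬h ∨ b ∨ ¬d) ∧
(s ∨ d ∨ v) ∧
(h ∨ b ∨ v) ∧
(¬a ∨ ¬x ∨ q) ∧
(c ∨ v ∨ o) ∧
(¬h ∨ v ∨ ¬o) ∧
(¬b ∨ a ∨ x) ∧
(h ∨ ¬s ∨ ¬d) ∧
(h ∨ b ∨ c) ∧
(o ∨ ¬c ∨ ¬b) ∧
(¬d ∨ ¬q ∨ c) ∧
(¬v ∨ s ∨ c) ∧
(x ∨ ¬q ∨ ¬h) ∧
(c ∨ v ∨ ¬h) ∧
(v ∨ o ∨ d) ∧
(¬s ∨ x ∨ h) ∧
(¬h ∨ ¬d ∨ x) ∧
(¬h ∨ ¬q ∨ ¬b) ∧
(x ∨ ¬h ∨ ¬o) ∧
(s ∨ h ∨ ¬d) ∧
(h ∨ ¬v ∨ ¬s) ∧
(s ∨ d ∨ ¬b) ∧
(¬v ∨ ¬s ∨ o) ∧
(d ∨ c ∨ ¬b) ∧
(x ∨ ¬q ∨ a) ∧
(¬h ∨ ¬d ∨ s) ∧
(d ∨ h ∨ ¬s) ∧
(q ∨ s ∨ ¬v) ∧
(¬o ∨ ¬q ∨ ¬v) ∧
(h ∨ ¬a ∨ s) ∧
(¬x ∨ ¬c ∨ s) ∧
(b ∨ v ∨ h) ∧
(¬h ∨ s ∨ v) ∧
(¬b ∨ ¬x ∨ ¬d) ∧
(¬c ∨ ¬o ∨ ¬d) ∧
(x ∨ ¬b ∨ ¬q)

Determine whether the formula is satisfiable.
No

No, the formula is not satisfiable.

No assignment of truth values to the variables can make all 43 clauses true simultaneously.

The formula is UNSAT (unsatisfiable).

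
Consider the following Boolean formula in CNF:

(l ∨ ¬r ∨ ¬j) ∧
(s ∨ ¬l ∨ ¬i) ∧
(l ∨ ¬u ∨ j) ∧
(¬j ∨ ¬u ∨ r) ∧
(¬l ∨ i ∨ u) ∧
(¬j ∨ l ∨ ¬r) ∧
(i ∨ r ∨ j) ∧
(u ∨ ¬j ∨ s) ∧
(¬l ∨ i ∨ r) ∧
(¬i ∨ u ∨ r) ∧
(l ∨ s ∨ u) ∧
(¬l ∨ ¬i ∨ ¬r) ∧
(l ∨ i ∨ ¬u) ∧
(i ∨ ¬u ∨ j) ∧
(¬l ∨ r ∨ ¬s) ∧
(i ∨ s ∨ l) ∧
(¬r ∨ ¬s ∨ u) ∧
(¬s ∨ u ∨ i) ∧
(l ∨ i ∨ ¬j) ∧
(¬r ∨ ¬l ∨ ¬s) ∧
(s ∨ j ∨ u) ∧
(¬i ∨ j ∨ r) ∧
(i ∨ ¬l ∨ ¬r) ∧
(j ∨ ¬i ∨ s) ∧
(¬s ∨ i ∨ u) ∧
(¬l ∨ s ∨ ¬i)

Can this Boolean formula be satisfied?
No

No, the formula is not satisfiable.

No assignment of truth values to the variables can make all 26 clauses true simultaneously.

The formula is UNSAT (unsatisfiable).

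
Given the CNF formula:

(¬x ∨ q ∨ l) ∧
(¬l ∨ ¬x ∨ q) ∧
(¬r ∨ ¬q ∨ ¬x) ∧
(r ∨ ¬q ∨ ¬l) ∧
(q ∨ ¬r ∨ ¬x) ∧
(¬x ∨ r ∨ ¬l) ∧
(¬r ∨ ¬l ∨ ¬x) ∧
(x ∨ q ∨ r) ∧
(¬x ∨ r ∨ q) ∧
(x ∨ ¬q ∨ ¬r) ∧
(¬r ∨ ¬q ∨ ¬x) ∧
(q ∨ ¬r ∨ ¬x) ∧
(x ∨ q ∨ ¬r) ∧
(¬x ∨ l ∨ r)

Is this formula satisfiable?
Yes

Yes, the formula is satisfiable.

One satisfying assignment is: x=False, q=True, r=False, l=False

Verification: With this assignment, all 14 clauses evaluate to true.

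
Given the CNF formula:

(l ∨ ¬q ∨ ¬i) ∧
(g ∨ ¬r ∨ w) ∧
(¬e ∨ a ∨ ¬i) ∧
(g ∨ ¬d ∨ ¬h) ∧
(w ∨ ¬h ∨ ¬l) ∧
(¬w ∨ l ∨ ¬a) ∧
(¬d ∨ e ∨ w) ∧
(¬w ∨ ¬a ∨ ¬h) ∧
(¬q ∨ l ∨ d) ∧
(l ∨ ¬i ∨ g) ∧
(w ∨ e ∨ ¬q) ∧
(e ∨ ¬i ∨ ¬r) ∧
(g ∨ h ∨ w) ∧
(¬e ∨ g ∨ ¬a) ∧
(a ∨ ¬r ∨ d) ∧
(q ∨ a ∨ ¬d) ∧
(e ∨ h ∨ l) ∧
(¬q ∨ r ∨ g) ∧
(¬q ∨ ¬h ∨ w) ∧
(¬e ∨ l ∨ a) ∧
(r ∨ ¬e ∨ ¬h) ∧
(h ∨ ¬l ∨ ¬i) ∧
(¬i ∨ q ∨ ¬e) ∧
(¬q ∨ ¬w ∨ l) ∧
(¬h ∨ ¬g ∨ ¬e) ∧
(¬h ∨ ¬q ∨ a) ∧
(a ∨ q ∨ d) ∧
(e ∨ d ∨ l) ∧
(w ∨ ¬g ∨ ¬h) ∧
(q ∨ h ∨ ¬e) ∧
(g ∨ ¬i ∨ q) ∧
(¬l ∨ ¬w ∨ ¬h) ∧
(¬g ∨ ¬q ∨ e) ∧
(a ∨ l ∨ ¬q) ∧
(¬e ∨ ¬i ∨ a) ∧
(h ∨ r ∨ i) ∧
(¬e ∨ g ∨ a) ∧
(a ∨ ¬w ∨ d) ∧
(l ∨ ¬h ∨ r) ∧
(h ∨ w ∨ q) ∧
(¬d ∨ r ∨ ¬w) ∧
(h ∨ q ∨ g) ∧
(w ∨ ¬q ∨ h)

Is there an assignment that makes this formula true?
Yes

Yes, the formula is satisfiable.

One satisfying assignment is: w=True, e=False, r=True, a=True, i=False, d=False, q=True, g=False, h=False, l=True

Verification: With this assignment, all 43 clauses evaluate to true.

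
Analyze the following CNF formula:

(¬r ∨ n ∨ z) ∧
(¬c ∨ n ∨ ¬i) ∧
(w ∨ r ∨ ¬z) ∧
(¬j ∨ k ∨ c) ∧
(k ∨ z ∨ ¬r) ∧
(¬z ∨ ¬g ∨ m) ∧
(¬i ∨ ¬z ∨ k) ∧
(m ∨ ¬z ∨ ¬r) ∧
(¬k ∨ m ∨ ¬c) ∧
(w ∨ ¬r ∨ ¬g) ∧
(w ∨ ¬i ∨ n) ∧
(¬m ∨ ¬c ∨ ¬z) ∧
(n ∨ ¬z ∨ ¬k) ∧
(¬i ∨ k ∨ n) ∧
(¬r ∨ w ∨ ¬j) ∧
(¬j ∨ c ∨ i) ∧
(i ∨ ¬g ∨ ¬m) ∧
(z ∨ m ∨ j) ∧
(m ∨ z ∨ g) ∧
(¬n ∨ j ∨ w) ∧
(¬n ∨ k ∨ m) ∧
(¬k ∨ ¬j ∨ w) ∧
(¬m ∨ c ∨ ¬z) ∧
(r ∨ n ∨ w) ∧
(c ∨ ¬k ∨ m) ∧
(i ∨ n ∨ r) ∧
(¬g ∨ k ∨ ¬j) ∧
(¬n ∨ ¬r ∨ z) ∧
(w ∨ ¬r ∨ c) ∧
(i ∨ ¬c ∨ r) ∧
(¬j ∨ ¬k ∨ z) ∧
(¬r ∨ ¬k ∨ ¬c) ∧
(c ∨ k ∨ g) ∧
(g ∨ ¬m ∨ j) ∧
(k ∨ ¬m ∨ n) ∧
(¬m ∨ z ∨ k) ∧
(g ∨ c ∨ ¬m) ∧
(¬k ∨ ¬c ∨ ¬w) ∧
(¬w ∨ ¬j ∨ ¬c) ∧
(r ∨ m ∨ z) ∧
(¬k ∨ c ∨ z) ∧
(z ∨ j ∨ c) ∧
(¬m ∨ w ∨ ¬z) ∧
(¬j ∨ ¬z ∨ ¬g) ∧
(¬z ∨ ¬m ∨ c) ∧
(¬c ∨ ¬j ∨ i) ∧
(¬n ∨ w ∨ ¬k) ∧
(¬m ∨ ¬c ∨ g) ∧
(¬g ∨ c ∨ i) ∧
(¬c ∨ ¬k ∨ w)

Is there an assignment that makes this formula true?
No

No, the formula is not satisfiable.

No assignment of truth values to the variables can make all 50 clauses true simultaneously.

The formula is UNSAT (unsatisfiable).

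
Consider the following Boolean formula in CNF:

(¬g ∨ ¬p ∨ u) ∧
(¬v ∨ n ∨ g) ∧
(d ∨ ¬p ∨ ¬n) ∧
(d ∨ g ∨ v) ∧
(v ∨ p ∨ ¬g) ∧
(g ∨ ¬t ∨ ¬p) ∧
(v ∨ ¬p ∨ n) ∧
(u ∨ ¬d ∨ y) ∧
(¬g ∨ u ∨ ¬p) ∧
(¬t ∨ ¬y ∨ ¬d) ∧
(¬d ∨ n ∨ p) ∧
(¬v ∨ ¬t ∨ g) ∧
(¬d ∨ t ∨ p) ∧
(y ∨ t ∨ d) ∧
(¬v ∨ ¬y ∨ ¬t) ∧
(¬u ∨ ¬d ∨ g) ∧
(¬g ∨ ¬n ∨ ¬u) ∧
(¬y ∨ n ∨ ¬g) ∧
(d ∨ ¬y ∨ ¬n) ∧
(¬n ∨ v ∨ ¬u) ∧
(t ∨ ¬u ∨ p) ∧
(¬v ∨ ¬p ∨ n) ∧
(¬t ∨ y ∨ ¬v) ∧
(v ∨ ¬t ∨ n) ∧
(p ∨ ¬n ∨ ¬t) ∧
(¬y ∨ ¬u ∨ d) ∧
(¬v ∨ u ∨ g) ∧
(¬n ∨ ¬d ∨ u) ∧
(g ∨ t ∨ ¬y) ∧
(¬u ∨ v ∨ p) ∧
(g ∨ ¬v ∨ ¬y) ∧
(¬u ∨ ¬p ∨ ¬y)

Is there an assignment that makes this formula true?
No

No, the formula is not satisfiable.

No assignment of truth values to the variables can make all 32 clauses true simultaneously.

The formula is UNSAT (unsatisfiable).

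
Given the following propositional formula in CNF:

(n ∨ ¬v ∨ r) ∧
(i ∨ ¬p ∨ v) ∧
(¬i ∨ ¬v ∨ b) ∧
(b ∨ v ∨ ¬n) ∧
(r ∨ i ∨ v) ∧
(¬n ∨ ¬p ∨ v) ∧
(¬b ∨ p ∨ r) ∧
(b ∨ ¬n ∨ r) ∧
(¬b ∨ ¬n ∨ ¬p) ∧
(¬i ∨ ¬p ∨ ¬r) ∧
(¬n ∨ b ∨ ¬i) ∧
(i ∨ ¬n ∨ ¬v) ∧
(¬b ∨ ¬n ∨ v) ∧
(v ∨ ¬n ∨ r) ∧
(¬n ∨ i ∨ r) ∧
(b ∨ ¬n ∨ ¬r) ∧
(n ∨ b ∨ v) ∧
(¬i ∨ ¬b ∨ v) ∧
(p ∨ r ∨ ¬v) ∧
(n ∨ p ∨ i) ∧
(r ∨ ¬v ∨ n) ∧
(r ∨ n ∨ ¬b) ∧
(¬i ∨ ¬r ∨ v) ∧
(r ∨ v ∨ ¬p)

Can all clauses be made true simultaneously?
Yes

Yes, the formula is satisfiable.

One satisfying assignment is: n=False, i=False, v=True, p=True, b=False, r=True

Verification: With this assignment, all 24 clauses evaluate to true.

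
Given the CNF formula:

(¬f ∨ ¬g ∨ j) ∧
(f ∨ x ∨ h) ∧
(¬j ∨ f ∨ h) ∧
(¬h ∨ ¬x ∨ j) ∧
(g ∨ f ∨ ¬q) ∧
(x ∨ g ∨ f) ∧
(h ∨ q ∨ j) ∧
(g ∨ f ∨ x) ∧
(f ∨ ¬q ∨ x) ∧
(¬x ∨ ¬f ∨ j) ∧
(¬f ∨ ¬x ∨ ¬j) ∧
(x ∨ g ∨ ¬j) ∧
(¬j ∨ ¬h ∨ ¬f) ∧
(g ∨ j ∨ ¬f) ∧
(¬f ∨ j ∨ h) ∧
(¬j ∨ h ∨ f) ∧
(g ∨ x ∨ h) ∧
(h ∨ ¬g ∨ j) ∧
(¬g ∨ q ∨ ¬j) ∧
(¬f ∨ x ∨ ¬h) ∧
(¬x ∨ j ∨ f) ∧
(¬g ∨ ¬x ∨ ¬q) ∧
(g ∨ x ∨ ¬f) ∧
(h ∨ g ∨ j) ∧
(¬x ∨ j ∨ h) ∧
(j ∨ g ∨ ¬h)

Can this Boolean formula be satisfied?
Yes

Yes, the formula is satisfiable.

One satisfying assignment is: j=True, x=False, q=True, g=True, f=True, h=False

Verification: With this assignment, all 26 clauses evaluate to true.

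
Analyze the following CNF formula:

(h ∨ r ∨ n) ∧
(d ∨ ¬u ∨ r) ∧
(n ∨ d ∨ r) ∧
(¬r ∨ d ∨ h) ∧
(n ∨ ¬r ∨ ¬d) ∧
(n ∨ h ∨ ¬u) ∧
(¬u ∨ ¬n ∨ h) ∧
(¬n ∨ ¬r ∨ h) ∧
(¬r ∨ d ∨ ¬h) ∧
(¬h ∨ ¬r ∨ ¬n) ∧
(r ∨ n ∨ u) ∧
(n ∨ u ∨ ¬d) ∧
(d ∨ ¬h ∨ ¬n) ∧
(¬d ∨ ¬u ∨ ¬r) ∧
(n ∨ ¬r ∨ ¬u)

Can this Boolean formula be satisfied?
Yes

Yes, the formula is satisfiable.

One satisfying assignment is: h=False, r=False, n=True, d=False, u=False

Verification: With this assignment, all 15 clauses evaluate to true.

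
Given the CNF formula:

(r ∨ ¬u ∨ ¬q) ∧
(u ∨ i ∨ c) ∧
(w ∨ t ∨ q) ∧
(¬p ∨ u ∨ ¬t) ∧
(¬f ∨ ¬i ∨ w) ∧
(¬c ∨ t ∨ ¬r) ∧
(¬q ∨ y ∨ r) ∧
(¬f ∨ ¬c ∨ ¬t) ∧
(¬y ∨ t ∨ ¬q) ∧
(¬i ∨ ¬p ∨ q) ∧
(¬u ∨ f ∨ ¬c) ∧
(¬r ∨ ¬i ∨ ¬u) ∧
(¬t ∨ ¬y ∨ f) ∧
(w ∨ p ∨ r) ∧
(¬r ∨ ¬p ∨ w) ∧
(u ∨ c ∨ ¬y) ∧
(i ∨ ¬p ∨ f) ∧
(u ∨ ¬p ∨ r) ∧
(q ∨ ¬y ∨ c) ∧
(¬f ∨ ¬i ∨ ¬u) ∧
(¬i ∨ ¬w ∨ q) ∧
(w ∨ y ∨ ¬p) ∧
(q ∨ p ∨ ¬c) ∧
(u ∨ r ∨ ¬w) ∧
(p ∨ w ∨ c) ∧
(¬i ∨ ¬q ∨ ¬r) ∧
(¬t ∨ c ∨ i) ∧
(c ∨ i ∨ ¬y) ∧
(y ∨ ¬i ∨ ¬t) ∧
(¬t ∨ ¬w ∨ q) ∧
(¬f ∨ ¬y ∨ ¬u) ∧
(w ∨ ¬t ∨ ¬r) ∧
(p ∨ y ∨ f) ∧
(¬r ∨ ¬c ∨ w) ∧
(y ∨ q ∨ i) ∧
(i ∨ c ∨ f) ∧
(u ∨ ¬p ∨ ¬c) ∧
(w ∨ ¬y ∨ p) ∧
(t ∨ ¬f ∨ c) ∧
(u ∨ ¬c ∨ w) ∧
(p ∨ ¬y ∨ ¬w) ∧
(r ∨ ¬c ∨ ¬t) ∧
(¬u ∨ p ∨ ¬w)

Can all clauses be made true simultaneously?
No

No, the formula is not satisfiable.

No assignment of truth values to the variables can make all 43 clauses true simultaneously.

The formula is UNSAT (unsatisfiable).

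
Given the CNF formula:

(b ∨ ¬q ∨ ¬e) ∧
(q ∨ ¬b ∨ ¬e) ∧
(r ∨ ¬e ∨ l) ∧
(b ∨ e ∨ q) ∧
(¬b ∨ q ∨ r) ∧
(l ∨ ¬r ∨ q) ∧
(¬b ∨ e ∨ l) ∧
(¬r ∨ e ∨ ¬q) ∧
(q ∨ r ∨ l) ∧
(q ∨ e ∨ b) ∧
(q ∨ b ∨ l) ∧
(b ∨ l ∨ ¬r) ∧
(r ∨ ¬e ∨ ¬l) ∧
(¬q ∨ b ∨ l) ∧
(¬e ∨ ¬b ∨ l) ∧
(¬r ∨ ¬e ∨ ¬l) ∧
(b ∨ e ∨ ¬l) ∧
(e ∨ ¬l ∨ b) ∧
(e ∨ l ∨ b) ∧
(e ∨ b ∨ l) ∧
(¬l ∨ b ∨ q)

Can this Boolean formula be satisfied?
Yes

Yes, the formula is satisfiable.

One satisfying assignment is: b=True, q=False, l=True, r=True, e=False

Verification: With this assignment, all 21 clauses evaluate to true.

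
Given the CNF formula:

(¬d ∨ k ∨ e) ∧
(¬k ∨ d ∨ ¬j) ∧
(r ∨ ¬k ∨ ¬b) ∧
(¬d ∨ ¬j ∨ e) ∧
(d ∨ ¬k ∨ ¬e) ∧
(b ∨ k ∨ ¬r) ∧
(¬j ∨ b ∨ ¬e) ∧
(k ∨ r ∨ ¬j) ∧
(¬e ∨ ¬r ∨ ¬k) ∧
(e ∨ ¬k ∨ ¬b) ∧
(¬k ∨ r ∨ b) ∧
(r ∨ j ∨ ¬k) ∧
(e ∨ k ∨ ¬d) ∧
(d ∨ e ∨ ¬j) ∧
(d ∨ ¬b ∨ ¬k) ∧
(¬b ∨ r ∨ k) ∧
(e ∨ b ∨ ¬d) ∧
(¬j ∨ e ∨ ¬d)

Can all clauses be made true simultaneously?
Yes

Yes, the formula is satisfiable.

One satisfying assignment is: b=False, r=False, k=False, e=False, j=False, d=False

Verification: With this assignment, all 18 clauses evaluate to true.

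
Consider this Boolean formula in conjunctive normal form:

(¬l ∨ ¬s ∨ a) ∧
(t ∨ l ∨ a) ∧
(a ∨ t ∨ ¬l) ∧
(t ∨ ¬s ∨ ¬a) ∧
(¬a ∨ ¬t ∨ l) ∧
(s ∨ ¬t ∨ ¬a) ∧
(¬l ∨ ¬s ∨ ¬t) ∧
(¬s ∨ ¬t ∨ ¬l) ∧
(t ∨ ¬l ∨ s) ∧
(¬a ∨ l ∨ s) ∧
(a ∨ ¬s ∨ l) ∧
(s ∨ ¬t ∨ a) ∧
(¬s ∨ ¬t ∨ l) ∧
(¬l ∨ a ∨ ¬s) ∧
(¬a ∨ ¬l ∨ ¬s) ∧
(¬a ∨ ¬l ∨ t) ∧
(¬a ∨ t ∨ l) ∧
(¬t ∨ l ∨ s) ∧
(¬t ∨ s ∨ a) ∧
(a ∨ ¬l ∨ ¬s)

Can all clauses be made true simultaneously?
No

No, the formula is not satisfiable.

No assignment of truth values to the variables can make all 20 clauses true simultaneously.

The formula is UNSAT (unsatisfiable).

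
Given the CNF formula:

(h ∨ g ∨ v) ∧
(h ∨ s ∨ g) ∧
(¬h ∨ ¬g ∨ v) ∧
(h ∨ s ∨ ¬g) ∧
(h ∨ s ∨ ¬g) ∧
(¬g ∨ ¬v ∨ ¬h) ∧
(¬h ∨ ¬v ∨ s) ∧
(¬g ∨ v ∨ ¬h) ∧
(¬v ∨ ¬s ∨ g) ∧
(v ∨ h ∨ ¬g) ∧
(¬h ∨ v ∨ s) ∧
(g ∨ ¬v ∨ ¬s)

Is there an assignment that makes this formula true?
Yes

Yes, the formula is satisfiable.

One satisfying assignment is: h=False, v=True, g=True, s=True

Verification: With this assignment, all 12 clauses evaluate to true.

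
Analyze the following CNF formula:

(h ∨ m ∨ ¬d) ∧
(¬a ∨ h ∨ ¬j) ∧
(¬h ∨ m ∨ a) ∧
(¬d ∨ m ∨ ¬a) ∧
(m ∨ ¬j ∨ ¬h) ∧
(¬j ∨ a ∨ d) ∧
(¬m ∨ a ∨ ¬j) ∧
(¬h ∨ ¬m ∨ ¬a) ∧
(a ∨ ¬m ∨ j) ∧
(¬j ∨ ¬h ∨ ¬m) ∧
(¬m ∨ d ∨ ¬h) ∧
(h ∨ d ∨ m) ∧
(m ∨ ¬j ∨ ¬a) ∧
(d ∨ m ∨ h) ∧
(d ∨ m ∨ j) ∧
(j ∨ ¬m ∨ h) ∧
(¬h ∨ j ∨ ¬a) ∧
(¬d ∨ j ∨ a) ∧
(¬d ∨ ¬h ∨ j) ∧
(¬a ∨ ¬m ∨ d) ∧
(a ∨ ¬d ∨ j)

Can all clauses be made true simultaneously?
No

No, the formula is not satisfiable.

No assignment of truth values to the variables can make all 21 clauses true simultaneously.

The formula is UNSAT (unsatisfiable).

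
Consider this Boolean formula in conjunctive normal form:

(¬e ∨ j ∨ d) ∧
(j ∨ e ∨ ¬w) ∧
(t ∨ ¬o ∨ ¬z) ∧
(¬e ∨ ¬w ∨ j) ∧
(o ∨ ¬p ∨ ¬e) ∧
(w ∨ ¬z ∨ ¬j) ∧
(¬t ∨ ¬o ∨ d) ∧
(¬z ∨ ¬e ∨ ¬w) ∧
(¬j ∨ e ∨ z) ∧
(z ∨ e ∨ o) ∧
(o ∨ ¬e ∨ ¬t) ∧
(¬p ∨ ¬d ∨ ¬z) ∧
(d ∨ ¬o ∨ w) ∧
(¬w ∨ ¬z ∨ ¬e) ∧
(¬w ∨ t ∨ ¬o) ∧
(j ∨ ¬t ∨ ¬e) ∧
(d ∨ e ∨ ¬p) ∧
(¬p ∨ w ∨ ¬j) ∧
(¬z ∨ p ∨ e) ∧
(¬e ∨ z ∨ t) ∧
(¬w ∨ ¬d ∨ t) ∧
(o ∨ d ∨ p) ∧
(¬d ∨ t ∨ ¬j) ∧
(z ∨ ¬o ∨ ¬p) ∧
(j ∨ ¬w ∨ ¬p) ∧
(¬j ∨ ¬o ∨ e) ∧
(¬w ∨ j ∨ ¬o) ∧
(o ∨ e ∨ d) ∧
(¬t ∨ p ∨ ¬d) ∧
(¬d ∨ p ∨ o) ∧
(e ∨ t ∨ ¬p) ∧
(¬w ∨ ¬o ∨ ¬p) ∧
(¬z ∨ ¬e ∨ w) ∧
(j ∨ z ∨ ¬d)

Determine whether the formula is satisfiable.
No

No, the formula is not satisfiable.

No assignment of truth values to the variables can make all 34 clauses true simultaneously.

The formula is UNSAT (unsatisfiable).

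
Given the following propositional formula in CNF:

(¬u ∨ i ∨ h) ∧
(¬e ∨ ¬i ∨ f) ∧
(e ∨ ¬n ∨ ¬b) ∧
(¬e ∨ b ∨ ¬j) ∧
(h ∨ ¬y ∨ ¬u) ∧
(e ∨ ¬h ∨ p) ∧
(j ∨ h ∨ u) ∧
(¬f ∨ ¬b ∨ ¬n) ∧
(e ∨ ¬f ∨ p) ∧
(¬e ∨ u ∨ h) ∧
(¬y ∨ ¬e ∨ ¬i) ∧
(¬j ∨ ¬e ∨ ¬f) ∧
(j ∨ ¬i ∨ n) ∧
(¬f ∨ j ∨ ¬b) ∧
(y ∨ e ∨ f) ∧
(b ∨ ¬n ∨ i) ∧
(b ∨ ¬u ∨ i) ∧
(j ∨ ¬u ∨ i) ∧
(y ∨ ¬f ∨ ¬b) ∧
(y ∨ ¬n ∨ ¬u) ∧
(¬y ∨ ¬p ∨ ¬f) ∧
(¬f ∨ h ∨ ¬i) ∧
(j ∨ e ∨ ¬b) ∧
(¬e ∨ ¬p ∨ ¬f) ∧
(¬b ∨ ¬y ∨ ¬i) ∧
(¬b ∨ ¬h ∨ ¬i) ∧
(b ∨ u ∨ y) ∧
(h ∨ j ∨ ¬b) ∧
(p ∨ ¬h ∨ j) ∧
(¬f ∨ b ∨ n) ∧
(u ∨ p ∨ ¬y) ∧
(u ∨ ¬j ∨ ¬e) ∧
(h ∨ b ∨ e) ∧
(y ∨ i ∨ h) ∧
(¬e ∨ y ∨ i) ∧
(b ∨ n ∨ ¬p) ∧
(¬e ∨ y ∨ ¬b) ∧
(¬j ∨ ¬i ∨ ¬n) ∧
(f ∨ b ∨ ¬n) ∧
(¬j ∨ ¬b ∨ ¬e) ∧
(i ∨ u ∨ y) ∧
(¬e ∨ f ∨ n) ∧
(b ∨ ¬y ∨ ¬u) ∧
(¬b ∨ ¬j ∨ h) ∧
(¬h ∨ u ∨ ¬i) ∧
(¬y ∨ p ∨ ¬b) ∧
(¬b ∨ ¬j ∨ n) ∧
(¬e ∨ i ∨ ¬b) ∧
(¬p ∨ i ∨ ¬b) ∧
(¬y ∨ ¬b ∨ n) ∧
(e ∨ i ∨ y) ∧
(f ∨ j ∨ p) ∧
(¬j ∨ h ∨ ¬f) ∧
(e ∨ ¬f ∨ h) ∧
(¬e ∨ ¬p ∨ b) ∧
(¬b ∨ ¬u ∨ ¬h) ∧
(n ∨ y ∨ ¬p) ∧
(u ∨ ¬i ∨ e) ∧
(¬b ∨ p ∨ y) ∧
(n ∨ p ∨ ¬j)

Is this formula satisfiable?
No

No, the formula is not satisfiable.

No assignment of truth values to the variables can make all 60 clauses true simultaneously.

The formula is UNSAT (unsatisfiable).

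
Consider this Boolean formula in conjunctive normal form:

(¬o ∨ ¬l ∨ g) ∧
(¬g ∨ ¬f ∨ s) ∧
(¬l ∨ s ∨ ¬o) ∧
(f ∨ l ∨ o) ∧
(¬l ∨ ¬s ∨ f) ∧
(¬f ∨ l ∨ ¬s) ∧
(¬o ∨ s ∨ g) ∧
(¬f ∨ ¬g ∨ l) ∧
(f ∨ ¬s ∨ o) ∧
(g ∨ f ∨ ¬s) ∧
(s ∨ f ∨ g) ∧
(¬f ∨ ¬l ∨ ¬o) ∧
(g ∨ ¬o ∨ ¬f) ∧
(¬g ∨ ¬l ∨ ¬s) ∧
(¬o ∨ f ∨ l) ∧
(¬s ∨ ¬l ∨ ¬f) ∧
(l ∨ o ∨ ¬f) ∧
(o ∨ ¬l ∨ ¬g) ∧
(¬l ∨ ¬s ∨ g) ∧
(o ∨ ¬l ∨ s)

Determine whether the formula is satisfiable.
No

No, the formula is not satisfiable.

No assignment of truth values to the variables can make all 20 clauses true simultaneously.

The formula is UNSAT (unsatisfiable).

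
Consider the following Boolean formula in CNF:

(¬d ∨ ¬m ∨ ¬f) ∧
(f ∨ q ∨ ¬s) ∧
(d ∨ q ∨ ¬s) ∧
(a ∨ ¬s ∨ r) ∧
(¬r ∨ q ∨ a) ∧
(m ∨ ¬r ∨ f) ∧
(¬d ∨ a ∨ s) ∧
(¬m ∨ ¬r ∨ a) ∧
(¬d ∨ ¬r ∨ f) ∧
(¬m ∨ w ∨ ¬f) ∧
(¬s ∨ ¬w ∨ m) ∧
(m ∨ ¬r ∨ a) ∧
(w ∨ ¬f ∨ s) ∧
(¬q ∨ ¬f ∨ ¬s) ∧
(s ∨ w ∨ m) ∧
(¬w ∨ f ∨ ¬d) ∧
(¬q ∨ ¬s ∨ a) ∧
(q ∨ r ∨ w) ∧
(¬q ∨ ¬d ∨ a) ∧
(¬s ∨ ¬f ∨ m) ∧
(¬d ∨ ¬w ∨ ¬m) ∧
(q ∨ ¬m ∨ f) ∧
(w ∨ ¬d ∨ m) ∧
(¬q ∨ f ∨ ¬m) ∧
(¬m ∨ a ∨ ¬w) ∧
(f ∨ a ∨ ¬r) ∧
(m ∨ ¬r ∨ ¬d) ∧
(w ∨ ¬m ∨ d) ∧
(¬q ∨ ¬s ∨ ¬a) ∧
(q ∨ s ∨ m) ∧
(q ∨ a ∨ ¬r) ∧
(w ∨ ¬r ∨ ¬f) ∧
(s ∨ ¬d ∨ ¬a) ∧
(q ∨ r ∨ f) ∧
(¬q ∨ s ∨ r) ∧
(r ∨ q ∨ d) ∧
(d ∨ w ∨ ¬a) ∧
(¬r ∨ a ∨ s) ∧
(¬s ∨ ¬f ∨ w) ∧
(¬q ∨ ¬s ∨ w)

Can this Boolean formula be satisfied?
Yes

Yes, the formula is satisfiable.

One satisfying assignment is: w=True, s=False, d=False, f=True, a=True, m=True, r=True, q=False

Verification: With this assignment, all 40 clauses evaluate to true.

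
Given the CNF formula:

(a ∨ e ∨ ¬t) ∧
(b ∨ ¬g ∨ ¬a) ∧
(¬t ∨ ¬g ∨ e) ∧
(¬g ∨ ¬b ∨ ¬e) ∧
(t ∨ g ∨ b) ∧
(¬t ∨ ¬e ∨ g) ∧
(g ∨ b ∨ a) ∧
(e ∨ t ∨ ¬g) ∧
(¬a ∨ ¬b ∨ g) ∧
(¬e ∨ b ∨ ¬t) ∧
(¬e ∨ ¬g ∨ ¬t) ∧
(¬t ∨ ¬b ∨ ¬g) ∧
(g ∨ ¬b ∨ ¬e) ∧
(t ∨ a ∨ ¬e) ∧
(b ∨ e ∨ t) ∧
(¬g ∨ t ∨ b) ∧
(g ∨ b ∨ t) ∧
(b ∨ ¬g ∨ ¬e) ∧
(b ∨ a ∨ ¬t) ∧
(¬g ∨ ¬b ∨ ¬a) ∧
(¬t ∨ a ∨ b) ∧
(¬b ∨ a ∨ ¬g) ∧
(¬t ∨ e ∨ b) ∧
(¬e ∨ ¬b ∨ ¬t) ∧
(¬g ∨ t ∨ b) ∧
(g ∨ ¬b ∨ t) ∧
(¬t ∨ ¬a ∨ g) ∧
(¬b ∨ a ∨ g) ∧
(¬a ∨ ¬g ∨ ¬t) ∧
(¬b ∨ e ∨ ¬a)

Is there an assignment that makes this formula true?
No

No, the formula is not satisfiable.

No assignment of truth values to the variables can make all 30 clauses true simultaneously.

The formula is UNSAT (unsatisfiable).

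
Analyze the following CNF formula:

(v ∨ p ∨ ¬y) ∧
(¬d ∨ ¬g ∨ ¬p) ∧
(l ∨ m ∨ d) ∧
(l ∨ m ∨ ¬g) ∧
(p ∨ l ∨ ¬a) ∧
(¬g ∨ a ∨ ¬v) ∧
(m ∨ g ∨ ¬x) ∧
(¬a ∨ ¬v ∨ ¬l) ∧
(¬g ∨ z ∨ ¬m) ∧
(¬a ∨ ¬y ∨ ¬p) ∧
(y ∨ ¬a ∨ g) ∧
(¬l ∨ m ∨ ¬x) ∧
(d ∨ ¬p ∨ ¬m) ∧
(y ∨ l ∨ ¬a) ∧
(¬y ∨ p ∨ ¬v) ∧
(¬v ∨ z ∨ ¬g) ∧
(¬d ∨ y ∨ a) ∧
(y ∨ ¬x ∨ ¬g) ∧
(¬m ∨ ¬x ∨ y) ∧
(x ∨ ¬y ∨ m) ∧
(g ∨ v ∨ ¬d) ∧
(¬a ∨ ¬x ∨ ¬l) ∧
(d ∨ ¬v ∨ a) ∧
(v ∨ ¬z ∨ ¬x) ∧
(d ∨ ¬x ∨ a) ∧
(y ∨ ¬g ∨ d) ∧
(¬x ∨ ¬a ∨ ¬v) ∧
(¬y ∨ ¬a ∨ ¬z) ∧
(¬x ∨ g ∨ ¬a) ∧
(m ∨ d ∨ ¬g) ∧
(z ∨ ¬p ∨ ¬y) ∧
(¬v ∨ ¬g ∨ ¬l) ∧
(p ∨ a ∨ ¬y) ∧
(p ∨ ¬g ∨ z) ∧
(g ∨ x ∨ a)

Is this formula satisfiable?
Yes

Yes, the formula is satisfiable.

One satisfying assignment is: z=True, y=True, l=False, m=True, d=True, p=True, a=False, x=True, g=False, v=True

Verification: With this assignment, all 35 clauses evaluate to true.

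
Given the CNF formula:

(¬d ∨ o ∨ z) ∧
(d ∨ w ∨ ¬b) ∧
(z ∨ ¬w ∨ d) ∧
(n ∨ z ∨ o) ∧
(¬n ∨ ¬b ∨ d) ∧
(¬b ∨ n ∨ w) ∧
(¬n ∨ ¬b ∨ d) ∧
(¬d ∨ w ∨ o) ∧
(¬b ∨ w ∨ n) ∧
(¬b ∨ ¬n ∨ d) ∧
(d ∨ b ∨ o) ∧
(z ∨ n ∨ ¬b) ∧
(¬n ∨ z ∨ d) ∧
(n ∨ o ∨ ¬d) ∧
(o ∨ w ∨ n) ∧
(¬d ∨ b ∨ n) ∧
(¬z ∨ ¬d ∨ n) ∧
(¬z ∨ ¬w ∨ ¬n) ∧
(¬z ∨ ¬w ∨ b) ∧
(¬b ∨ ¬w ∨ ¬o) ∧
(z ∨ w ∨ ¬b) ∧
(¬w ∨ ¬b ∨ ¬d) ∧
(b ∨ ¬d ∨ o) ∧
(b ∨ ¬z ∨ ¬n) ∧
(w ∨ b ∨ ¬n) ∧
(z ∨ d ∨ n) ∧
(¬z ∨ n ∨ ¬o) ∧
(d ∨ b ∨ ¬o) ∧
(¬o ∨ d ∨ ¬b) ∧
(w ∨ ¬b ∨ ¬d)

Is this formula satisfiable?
Yes

Yes, the formula is satisfiable.

One satisfying assignment is: n=True, z=False, o=True, w=True, d=True, b=False

Verification: With this assignment, all 30 clauses evaluate to true.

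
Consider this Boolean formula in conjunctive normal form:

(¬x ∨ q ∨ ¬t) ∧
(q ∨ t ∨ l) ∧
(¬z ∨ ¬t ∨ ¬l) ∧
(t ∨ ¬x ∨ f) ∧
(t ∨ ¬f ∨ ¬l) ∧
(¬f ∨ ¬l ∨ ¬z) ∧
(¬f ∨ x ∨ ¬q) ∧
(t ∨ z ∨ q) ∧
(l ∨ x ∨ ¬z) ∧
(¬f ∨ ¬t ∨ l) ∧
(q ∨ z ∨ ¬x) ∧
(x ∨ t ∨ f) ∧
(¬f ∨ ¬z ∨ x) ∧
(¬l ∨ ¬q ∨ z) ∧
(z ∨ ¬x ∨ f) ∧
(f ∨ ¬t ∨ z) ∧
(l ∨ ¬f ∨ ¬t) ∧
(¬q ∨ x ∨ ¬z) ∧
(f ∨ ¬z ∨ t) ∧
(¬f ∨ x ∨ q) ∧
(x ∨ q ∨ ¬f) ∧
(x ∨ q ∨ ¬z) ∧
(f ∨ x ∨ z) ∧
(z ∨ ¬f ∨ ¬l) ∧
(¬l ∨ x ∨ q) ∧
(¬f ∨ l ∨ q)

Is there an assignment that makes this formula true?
Yes

Yes, the formula is satisfiable.

One satisfying assignment is: f=True, z=False, x=True, q=True, l=False, t=False

Verification: With this assignment, all 26 clauses evaluate to true.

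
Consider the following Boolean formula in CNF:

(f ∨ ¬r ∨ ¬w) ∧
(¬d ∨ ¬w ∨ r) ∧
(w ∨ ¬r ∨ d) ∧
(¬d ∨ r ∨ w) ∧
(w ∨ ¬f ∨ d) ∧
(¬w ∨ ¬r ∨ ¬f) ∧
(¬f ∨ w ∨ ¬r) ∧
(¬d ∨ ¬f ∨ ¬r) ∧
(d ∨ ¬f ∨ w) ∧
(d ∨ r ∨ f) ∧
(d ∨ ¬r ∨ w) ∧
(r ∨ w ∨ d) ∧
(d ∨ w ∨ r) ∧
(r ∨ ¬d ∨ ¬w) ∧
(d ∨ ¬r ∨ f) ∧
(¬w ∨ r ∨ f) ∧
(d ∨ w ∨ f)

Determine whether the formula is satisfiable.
Yes

Yes, the formula is satisfiable.

One satisfying assignment is: r=False, d=False, w=True, f=True

Verification: With this assignment, all 17 clauses evaluate to true.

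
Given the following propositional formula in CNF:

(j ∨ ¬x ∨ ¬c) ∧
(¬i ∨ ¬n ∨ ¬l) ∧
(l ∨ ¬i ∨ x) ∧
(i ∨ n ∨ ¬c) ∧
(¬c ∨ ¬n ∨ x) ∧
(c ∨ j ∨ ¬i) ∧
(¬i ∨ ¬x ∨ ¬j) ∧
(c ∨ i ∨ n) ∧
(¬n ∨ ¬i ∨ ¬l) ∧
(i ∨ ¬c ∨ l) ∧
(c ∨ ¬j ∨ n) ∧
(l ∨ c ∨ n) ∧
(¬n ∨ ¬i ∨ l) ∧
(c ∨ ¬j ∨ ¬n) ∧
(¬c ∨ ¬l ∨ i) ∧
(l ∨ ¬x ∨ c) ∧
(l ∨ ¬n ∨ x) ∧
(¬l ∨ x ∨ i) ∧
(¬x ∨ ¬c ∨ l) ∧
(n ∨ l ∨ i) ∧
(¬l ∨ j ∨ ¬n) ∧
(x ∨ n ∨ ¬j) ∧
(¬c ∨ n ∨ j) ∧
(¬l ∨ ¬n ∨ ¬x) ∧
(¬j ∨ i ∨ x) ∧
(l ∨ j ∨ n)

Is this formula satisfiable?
No

No, the formula is not satisfiable.

No assignment of truth values to the variables can make all 26 clauses true simultaneously.

The formula is UNSAT (unsatisfiable).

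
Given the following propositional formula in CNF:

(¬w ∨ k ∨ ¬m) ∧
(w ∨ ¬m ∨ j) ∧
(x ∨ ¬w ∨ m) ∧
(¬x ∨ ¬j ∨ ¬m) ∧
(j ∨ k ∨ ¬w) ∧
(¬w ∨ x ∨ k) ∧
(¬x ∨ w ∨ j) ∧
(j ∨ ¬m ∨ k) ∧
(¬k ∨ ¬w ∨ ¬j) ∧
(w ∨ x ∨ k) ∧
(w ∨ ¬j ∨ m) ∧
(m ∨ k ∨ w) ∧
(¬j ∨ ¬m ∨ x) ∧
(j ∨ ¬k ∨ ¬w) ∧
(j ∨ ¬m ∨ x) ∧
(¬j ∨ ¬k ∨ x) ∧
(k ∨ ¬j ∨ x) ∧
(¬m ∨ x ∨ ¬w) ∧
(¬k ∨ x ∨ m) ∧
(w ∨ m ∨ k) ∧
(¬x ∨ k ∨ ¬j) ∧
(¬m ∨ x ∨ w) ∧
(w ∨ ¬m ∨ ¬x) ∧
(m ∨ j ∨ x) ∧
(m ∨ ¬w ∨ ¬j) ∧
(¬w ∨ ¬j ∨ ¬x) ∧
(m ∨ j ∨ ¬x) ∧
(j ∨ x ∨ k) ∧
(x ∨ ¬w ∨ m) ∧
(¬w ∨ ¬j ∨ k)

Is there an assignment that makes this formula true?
No

No, the formula is not satisfiable.

No assignment of truth values to the variables can make all 30 clauses true simultaneously.

The formula is UNSAT (unsatisfiable).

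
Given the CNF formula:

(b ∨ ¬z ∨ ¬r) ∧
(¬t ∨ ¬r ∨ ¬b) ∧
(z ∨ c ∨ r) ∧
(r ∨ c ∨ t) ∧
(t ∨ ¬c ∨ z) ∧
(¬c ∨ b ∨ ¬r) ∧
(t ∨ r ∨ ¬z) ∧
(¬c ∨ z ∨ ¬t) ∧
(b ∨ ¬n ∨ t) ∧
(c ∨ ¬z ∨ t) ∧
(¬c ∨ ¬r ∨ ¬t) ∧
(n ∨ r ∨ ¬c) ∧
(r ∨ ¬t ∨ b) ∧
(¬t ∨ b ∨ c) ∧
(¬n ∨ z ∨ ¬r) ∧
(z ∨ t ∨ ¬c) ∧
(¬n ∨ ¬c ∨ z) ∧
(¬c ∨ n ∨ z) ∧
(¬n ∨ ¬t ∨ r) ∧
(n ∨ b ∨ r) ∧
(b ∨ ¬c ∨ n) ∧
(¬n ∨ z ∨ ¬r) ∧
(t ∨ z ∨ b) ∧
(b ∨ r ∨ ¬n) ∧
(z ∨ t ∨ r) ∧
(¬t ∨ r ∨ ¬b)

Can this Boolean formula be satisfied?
Yes

Yes, the formula is satisfiable.

One satisfying assignment is: b=True, t=False, c=False, n=False, z=False, r=True

Verification: With this assignment, all 26 clauses evaluate to true.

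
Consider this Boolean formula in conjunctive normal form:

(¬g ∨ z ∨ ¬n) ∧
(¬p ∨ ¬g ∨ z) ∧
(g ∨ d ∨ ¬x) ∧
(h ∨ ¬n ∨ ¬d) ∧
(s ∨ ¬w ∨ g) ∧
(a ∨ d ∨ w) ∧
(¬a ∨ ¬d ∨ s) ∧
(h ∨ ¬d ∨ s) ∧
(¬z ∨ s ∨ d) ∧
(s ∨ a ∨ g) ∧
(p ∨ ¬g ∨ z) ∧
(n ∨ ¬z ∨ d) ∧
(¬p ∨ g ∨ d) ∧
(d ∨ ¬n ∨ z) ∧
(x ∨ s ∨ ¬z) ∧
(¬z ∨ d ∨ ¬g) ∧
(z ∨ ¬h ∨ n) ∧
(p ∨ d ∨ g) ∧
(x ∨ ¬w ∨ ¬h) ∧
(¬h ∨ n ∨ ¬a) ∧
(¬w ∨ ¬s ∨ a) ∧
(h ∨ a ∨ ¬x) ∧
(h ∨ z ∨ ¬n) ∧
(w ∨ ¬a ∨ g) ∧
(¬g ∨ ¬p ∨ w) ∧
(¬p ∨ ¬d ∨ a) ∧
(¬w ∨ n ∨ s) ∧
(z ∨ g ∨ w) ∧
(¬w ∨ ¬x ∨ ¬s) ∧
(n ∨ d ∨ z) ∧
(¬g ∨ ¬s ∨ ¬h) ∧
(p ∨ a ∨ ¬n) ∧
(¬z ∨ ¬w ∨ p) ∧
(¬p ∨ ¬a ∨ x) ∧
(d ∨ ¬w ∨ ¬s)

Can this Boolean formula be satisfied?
Yes

Yes, the formula is satisfiable.

One satisfying assignment is: n=False, p=False, a=False, d=True, x=True, w=False, z=True, s=False, h=True, g=True

Verification: With this assignment, all 35 clauses evaluate to true.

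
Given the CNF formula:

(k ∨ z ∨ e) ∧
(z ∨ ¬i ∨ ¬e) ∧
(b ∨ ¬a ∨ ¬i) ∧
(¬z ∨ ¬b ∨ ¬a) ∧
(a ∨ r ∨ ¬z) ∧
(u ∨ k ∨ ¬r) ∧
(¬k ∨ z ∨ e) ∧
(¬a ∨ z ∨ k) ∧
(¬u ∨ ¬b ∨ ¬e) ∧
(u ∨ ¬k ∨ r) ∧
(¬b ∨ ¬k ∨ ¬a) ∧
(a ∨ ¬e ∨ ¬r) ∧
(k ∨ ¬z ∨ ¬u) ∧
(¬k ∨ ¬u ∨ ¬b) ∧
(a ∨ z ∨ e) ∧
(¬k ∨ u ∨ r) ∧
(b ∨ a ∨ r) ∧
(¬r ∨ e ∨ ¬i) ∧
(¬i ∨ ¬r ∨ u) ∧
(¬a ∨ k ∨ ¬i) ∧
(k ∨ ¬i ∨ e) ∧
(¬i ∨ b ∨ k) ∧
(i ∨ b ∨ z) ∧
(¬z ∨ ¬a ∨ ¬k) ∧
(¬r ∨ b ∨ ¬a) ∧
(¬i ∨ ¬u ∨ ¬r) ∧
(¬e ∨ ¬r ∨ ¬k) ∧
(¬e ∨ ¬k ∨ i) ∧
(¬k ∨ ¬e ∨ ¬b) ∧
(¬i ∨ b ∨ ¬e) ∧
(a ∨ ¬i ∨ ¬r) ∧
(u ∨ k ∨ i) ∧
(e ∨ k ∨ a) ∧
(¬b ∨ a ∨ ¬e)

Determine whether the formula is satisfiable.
Yes

Yes, the formula is satisfiable.

One satisfying assignment is: r=True, b=True, a=False, e=False, k=True, z=True, i=False, u=False

Verification: With this assignment, all 34 clauses evaluate to true.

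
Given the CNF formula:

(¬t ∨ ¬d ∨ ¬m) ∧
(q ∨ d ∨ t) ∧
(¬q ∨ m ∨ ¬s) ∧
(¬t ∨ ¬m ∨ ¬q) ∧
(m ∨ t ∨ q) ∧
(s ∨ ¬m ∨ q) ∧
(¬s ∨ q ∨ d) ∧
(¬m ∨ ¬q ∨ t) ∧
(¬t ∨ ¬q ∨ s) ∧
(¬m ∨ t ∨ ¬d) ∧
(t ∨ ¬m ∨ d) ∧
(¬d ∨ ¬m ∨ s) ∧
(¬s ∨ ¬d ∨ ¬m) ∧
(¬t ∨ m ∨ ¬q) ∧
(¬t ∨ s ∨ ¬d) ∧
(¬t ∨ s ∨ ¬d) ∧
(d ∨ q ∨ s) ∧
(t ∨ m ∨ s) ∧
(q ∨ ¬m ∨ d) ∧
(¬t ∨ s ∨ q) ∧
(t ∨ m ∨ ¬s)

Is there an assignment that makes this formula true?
Yes

Yes, the formula is satisfiable.

One satisfying assignment is: s=True, d=True, m=False, q=False, t=True

Verification: With this assignment, all 21 clauses evaluate to true.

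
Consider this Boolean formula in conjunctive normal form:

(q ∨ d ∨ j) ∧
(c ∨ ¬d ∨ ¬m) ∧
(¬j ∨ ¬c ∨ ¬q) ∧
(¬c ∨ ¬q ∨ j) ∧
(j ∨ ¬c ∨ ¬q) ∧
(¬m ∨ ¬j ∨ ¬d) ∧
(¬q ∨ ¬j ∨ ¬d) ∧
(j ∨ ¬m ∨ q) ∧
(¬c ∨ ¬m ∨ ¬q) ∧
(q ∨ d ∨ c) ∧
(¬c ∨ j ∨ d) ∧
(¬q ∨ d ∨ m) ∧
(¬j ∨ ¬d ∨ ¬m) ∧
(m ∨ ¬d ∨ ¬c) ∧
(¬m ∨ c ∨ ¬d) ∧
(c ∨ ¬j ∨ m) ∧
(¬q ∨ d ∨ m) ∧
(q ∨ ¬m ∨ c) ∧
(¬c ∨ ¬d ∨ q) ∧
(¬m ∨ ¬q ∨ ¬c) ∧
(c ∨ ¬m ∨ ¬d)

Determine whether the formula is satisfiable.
Yes

Yes, the formula is satisfiable.

One satisfying assignment is: q=False, j=False, d=True, m=False, c=False

Verification: With this assignment, all 21 clauses evaluate to true.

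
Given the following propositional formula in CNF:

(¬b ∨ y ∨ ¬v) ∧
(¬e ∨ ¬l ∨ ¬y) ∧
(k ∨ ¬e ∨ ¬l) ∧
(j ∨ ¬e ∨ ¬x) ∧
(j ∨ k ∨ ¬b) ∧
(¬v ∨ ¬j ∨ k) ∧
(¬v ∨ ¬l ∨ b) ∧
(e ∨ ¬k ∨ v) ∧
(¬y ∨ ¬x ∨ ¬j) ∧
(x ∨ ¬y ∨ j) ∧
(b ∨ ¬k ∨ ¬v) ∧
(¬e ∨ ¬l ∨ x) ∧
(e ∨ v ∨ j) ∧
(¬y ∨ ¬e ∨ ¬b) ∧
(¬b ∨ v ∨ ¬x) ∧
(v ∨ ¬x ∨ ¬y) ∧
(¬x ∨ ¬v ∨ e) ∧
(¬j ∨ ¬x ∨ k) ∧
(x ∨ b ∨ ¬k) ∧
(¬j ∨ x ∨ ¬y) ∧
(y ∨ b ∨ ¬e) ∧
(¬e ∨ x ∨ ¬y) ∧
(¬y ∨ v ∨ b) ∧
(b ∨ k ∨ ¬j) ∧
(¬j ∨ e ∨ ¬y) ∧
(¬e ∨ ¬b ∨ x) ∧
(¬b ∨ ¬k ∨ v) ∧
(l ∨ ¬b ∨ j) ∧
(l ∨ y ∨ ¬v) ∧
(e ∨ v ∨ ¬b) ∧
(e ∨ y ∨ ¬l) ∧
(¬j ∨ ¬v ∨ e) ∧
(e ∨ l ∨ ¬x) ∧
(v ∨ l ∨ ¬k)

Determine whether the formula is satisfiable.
No

No, the formula is not satisfiable.

No assignment of truth values to the variables can make all 34 clauses true simultaneously.

The formula is UNSAT (unsatisfiable).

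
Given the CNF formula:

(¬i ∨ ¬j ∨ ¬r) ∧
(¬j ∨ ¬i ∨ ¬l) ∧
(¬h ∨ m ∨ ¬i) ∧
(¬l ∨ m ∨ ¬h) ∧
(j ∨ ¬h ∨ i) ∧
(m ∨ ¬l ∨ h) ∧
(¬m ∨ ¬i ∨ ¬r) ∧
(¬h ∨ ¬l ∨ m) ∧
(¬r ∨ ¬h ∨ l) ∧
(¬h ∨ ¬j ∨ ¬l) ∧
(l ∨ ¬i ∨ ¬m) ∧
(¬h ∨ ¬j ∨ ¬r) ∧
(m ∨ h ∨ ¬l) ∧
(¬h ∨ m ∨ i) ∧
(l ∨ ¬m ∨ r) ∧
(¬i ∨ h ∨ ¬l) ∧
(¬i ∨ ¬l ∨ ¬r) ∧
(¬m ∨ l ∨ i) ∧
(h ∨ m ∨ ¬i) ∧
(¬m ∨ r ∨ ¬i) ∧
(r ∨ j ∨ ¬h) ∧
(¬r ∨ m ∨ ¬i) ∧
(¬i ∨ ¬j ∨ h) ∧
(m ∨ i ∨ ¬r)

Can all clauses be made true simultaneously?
Yes

Yes, the formula is satisfiable.

One satisfying assignment is: m=False, r=False, l=False, h=False, j=False, i=False

Verification: With this assignment, all 24 clauses evaluate to true.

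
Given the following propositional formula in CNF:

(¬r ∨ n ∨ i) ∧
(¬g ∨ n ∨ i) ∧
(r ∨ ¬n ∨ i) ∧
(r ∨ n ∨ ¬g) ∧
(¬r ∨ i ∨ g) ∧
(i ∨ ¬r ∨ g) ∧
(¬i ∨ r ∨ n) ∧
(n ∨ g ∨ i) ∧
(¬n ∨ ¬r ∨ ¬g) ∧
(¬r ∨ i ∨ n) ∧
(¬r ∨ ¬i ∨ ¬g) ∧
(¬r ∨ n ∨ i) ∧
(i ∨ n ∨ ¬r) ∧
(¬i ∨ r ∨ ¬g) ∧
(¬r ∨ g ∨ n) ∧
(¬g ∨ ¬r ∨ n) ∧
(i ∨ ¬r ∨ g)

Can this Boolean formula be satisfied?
Yes

Yes, the formula is satisfiable.

One satisfying assignment is: n=True, i=True, r=False, g=False

Verification: With this assignment, all 17 clauses evaluate to true.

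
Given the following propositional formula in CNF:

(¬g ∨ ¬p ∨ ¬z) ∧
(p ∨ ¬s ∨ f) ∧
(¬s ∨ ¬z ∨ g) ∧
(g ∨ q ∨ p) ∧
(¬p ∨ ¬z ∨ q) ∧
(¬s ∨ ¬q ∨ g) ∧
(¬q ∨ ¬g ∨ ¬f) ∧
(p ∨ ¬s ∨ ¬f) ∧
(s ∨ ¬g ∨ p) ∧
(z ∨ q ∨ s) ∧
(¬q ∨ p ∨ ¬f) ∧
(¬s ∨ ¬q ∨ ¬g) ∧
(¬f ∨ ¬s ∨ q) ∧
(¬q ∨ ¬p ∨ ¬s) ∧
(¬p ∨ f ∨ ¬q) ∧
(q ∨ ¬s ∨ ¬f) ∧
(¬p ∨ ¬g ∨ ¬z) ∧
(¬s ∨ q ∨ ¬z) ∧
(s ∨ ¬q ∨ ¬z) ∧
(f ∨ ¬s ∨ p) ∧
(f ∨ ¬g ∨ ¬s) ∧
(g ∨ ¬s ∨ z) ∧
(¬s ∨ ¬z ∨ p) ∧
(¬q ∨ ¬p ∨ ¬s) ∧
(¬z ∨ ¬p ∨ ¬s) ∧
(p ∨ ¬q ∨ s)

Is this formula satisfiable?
Yes

Yes, the formula is satisfiable.

One satisfying assignment is: s=False, f=True, z=False, q=True, g=False, p=True

Verification: With this assignment, all 26 clauses evaluate to true.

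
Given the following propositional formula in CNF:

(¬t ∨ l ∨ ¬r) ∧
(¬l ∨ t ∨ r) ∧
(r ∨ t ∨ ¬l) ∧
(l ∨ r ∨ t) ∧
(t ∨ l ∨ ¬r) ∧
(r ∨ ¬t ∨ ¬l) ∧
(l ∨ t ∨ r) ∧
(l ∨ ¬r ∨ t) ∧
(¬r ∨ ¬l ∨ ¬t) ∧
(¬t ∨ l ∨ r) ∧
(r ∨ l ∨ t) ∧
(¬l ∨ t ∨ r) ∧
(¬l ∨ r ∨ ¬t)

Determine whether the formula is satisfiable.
Yes

Yes, the formula is satisfiable.

One satisfying assignment is: t=False, r=True, l=True

Verification: With this assignment, all 13 clauses evaluate to true.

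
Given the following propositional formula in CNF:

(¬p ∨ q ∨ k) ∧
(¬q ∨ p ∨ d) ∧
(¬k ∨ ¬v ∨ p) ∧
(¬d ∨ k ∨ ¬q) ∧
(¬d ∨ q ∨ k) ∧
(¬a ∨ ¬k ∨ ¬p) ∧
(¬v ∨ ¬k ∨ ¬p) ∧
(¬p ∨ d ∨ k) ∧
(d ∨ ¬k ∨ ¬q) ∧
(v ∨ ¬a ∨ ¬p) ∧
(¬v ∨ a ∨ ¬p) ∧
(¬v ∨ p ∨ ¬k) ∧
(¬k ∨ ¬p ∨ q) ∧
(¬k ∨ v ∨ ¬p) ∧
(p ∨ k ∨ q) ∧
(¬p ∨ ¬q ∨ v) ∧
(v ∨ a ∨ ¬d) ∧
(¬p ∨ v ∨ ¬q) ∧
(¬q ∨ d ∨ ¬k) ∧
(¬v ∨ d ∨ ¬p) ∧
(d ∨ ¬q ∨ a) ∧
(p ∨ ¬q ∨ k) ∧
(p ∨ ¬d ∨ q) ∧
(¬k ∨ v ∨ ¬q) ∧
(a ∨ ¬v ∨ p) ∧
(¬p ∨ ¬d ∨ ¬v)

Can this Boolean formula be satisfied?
Yes

Yes, the formula is satisfiable.

One satisfying assignment is: q=False, p=False, v=False, a=False, k=True, d=False

Verification: With this assignment, all 26 clauses evaluate to true.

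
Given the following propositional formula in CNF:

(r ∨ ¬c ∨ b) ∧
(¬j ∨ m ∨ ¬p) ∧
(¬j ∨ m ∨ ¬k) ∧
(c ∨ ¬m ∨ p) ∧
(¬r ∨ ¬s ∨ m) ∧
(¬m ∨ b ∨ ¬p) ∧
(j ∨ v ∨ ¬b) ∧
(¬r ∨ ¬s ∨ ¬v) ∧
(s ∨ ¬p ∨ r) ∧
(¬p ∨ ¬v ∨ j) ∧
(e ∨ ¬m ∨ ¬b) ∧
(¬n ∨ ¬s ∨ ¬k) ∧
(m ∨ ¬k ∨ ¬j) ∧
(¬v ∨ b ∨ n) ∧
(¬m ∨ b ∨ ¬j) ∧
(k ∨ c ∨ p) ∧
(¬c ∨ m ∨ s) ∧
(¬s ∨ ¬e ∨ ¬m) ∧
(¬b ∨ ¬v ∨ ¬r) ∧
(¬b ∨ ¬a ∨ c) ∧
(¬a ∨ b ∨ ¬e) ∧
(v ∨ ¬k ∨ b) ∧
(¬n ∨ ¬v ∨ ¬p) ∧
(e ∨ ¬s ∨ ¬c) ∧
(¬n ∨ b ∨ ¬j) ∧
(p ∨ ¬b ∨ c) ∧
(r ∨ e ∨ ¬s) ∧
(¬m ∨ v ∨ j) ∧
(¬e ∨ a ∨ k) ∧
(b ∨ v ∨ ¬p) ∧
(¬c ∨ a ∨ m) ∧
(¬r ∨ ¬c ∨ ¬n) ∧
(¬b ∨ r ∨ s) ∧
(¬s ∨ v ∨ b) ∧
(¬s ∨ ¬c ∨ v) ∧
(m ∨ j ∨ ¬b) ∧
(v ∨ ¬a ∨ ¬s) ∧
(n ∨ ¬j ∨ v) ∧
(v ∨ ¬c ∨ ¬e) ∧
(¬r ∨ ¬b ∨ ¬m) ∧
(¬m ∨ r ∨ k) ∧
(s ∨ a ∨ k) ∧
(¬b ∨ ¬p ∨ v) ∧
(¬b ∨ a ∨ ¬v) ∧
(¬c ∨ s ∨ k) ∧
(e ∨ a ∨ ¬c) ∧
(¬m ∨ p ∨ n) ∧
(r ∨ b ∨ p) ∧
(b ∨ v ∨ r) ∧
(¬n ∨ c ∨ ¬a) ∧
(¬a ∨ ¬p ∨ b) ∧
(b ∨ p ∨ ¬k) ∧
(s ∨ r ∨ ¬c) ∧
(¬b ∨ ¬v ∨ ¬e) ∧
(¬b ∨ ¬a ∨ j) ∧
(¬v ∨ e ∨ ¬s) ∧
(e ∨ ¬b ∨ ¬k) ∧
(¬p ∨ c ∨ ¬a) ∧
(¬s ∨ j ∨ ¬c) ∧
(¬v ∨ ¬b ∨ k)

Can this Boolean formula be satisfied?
No

No, the formula is not satisfiable.

No assignment of truth values to the variables can make all 60 clauses true simultaneously.

The formula is UNSAT (unsatisfiable).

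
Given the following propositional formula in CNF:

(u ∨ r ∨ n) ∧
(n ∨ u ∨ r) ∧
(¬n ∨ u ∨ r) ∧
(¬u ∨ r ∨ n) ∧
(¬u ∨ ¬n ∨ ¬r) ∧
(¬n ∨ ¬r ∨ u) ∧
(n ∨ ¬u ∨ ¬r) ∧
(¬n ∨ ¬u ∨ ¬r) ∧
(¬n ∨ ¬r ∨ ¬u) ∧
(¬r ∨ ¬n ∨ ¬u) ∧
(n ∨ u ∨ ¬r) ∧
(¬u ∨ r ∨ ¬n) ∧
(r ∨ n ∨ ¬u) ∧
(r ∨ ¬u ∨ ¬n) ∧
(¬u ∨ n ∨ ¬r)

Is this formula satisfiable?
No

No, the formula is not satisfiable.

No assignment of truth values to the variables can make all 15 clauses true simultaneously.

The formula is UNSAT (unsatisfiable).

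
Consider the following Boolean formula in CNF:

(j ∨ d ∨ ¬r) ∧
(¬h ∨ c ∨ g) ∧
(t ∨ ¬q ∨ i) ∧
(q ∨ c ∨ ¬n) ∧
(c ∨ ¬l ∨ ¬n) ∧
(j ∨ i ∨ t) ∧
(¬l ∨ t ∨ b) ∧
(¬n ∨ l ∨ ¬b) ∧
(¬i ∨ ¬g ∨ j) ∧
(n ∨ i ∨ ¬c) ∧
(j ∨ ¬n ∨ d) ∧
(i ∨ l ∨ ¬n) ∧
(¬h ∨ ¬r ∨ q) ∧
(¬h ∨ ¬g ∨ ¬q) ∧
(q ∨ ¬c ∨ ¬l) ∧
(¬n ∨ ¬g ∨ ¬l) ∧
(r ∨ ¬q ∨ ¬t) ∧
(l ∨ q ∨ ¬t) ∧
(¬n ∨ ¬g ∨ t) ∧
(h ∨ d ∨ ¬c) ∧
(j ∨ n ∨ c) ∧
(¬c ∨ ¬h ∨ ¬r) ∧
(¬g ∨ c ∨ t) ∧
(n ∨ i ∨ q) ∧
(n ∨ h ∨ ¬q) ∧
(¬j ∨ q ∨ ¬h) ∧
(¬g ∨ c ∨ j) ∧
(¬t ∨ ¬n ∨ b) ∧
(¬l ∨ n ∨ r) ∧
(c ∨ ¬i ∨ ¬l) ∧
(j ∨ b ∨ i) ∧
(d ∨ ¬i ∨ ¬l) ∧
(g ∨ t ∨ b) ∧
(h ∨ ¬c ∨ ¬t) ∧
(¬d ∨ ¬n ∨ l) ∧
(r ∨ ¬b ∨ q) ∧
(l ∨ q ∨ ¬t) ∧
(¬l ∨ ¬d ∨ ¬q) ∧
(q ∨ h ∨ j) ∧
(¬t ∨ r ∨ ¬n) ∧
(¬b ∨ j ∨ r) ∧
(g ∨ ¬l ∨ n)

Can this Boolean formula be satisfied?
Yes

Yes, the formula is satisfiable.

One satisfying assignment is: d=True, n=False, t=False, c=True, j=True, h=False, g=True, b=False, r=False, q=False, l=False, i=True

Verification: With this assignment, all 42 clauses evaluate to true.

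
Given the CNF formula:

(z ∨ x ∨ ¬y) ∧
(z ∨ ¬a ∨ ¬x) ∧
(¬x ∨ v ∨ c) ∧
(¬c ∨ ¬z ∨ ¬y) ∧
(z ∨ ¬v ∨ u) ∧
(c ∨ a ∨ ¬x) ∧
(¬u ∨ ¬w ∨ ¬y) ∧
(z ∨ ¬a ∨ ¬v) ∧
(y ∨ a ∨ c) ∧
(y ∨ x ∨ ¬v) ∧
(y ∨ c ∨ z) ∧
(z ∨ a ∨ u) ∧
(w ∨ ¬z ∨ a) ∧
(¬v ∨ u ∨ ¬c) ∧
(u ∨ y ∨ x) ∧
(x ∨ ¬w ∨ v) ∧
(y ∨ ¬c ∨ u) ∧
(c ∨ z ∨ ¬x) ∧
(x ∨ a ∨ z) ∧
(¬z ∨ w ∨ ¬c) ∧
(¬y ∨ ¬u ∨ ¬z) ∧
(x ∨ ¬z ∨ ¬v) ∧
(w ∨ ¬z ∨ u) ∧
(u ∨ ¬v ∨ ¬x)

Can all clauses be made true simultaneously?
Yes

Yes, the formula is satisfiable.

One satisfying assignment is: c=False, v=False, x=False, u=True, w=False, z=True, a=True, y=False

Verification: With this assignment, all 24 clauses evaluate to true.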